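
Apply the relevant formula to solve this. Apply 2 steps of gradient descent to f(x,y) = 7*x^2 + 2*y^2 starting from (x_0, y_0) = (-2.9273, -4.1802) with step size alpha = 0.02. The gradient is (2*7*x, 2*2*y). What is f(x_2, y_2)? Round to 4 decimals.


Gradient descent on f(x,y) = 7*x^2 + 2*y^2.
Starting point: (-2.9273, -4.1802), alpha = 0.02
Step 1: grad_x = 2*7*-2.9273 = -40.9822, grad_y = 2*2*-4.1802 = -16.7208
  x_1 = -2.9273 - 0.02*-40.9822 = -2.1077
  y_1 = -4.1802 - 0.02*-16.7208 = -3.8458
Step 2: grad_x = 2*7*-2.1077 = -29.5072, grad_y = 2*2*-3.8458 = -15.3831
  x_2 = -2.1077 - 0.02*-29.5072 = -1.5175
  y_2 = -3.8458 - 0.02*-15.3831 = -3.5381
f(-1.5175, -3.5381) = 7*(-1.5175)^2 + 2*(-3.5381)^2 = 41.1565


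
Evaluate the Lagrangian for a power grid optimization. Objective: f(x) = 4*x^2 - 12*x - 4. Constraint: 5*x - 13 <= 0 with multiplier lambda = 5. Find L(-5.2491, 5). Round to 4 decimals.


Step 1: Evaluate f(x).
f(-5.2491) = 4*(-5.2491)^2 - 12*(-5.2491) - 4 = 169.2014
Step 2: Evaluate g(x).
g(-5.2491) = 5*-5.2491 - 13 = -39.2455
Step 3: Compute Lagrangian.
L = 169.2014 + 5*-39.2455 = -27.0261


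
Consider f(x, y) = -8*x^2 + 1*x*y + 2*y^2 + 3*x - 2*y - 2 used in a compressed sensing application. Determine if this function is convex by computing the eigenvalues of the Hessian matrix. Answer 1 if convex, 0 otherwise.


The Hessian of f(x,y) = -8*x^2 + 1*x*y + 2*y^2 + 3*x - 2*y - 2 is:
H = [[-16, 1], [1, 4]]
Trace = -16 + 4 = -12
Determinant = -16*4 - (1)^2 = -65
Discriminant = (-12)^2 - 4*-65 = 404.0
Eigenvalues: lambda_1 = -16.0499, lambda_2 = 4.0499
The function is not convex.

0


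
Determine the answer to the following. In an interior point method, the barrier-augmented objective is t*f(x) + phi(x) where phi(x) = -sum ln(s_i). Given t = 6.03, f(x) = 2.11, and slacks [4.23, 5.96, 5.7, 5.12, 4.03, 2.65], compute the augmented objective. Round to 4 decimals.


Step 1: Compute log-barrier.
ln values: [1.4422, 1.7851, 1.7405, 1.6332, 1.3938, 0.9746]
phi = -(1.4422 + 1.7851 + 1.7405 + 1.6332 + 1.3938 + 0.9746) = -8.9692
Step 2: Compute augmented objective.
t*f(x) = 6.03*2.11 = 12.7233
Total = 12.7233 - 8.9692 = 3.7541


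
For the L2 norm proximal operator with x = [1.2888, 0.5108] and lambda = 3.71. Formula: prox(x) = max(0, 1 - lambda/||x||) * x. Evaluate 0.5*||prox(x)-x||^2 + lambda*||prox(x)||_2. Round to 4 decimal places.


Step 1: Compute ||x||.
||x|| = 1.3863
Step 2: Compute scaling factor.
scale = max(0, 1 - 3.71/1.3863) = 0.0
Step 3: prox(x) = [0.0, 0.0]
||prox(x)|| = 0.0
Step 4: Proximal objective.
0.5*||prox-x||^2 = 0.961
lambda*||prox|| = 0.0
Total = 0.961


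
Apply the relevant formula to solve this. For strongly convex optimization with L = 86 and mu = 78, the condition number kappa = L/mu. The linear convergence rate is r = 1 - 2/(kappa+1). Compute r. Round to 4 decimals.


Step 1: Compute the condition number.
kappa = L/mu = 86/78 = 1.1026
Step 2: Compute the convergence rate.
r = 1 - 2/(kappa + 1) = 1 - 2*mu/(L + mu) = (L - mu)/(L + mu) = 8/164 = 0.0488


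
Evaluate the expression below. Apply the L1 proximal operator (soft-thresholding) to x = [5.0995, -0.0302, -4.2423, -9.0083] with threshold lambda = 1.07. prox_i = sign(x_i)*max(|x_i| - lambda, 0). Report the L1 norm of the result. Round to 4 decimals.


Soft-thresholding with lambda = 1.07:
prox(5.0995) = sign(5.0995)*max(|5.0995| - 1.07, 0) = 4.0295
prox(-0.0302) = sign(-0.0302)*max(|-0.0302| - 1.07, 0) = 0.0
prox(-4.2423) = sign(-4.2423)*max(|-4.2423| - 1.07, 0) = -3.1723
prox(-9.0083) = sign(-9.0083)*max(|-9.0083| - 1.07, 0) = -7.9383
prox(x) = [4.0295, 0.0, -3.1723, -7.9383]
||prox(x)||_1 = 4.0295 + 0.0 + 3.1723 + 7.9383 = 15.1401


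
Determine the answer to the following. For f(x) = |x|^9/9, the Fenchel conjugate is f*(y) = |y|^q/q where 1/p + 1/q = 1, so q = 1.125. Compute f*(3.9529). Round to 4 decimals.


The conjugate exponent q satisfies 1/p + 1/q = 1.
p = 9, so q = 9/(9 - 1) = 1.125
|y|^q = 3.9529^1.125 = 4.6939
f*(3.9529) = 4.6939 / 1.125 = 4.1723


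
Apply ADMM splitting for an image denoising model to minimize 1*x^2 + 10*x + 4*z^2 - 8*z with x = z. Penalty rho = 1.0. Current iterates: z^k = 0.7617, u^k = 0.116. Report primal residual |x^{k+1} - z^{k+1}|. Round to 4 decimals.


ADMM iteration with rho = 1.0, z^k = 0.7617, u^k = 0.116
Step 1: x-update.
Minimize 1*x^2 + 10*x + (1.0/2)*(x - 0.7617 + 0.116)^2
FOC: (2*1 + 1.0)*x = -10 + 1.0*(0.7617 - 0.116)
x^{k+1} = -3.1181
Step 2: z-update.
Minimize 4*z^2 - 8*z + (1.0/2)*(-3.1181 - z + 0.116)^2
FOC: (2*4 + 1.0)*z = 8 + 1.0*(-3.1181 + 0.116)
z^{k+1} = 0.5553
Step 3: u-update.
u^{k+1} = 0.116 - 3.1181 - 0.5553 = -3.5574
Step 4: Primal residual = |-3.1181 - 0.5553| = 3.6734


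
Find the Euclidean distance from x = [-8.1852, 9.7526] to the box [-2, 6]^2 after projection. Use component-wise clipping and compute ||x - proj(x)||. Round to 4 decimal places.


Project each component onto [-2, 6].
clip(-8.1852) = -2.0, clip(9.7526) = 6.0
Projection = [-2.0, 6.0]
Squared diffs: [38.2567, 14.082]
Distance = sqrt(52.3387) = 7.2345


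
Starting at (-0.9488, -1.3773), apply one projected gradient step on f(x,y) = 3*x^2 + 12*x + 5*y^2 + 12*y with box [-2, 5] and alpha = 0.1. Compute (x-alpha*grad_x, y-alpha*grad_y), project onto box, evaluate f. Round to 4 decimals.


Step 1: Compute gradient at (-0.9488, -1.3773).
grad_x = 2*3*-0.9488 + 12 = 6.3072
grad_y = 2*5*-1.3773 + 12 = -1.773
Step 2: Gradient step.
x_raw = -0.9488 - 0.1*6.3072 = -1.5795
y_raw = -1.3773 - 0.1*-1.773 = -1.2
Step 3: Project onto [-2, 5].
x_proj = clip(-1.5795) = -1.5795
y_proj = clip(-1.2) = -1.2
Step 4: Evaluate f.
f(-1.5795, -1.2) = -18.6696


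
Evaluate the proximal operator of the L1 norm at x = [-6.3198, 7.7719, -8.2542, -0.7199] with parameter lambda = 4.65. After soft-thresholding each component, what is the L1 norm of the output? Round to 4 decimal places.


Soft-thresholding with lambda = 4.65:
prox(-6.3198) = sign(-6.3198)*max(|-6.3198| - 4.65, 0) = -1.6698
prox(7.7719) = sign(7.7719)*max(|7.7719| - 4.65, 0) = 3.1219
prox(-8.2542) = sign(-8.2542)*max(|-8.2542| - 4.65, 0) = -3.6042
prox(-0.7199) = sign(-0.7199)*max(|-0.7199| - 4.65, 0) = 0.0
prox(x) = [-1.6698, 3.1219, -3.6042, 0.0]
||prox(x)||_1 = 1.6698 + 3.1219 + 3.6042 + 0.0 = 8.3959


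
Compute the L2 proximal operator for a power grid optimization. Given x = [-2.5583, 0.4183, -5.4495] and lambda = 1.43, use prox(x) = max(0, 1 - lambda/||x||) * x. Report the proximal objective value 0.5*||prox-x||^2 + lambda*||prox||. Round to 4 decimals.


Step 1: Compute ||x||.
||x|| = 6.0346
Step 2: Compute scaling factor.
scale = max(0, 1 - 1.43/6.0346) = 0.763
Step 3: prox(x) = [-1.9521, 0.3192, -4.1582]
||prox(x)|| = 4.6046
Step 4: Proximal objective.
0.5*||prox-x||^2 = 1.0225
lambda*||prox|| = 6.5846
Total = 7.6071


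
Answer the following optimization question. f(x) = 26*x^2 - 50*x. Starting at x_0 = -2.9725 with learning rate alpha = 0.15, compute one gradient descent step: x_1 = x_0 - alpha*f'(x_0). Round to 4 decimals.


We compute the gradient at x_0 and apply the update.
f'(x) = 52*x - 50
f'(-2.9725) = 52*-2.9725 - 50 = -204.57
x_1 = -2.9725 - 0.15*-204.57 = 27.713


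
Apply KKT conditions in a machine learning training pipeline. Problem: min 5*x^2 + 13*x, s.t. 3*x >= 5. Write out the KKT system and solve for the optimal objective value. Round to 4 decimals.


Step 1: Try lambda = 0 (constraint inactive).
x_unc = -13/(2*5) = -1.3
Check: 3*-1.3 = -3.9 < 5 -- violated!
Step 2: Constraint must be active: 3*x = 5
x* = 5/3 = 1.6667 (rounded; the exact value 5/3 is used below)
lambda = (2*5*(5/3) + 13)/3 = 9.8889
Step 3: Compute optimal value.
f(x*) = 5*(5/3)^2 + 13*(5/3) = 35.5556


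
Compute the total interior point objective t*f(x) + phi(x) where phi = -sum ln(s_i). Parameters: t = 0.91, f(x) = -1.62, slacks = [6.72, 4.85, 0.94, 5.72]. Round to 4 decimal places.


Step 1: Compute log-barrier.
ln values: [1.9051, 1.579, -0.0619, 1.744]
phi = -(1.9051 + 1.579 - 0.0619 + 1.744) = -5.1662
Step 2: Compute augmented objective.
t*f(x) = 0.91*-1.62 = -1.4742
Total = -1.4742 - 5.1662 = -6.6404


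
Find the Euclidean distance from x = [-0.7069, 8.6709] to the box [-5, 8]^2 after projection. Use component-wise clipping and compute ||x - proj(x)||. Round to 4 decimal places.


Project each component onto [-5, 8].
clip(-0.7069) = -0.7069, clip(8.6709) = 8.0
Projection = [-0.7069, 8.0]
Squared diffs: [0.0, 0.4501]
Distance = sqrt(0.4501) = 0.6709


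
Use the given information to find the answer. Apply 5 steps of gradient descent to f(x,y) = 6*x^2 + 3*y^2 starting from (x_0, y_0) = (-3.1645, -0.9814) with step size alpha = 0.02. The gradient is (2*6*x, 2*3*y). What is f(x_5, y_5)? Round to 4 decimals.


Gradient descent on f(x,y) = 6*x^2 + 3*y^2.
Starting point: (-3.1645, -0.9814), alpha = 0.02
Step 1: grad_x = 2*6*-3.1645 = -37.974, grad_y = 2*3*-0.9814 = -5.8884
  x_1 = -3.1645 - 0.02*-37.974 = -2.405
  y_1 = -0.9814 - 0.02*-5.8884 = -0.8636
Step 2: grad_x = 2*6*-2.405 = -28.8602, grad_y = 2*3*-0.8636 = -5.1818
  x_2 = -2.405 - 0.02*-28.8602 = -1.8278
  y_2 = -0.8636 - 0.02*-5.1818 = -0.76
Step 3: grad_x = 2*6*-1.8278 = -21.9338, grad_y = 2*3*-0.76 = -4.56
  x_3 = -1.8278 - 0.02*-21.9338 = -1.3891
  y_3 = -0.76 - 0.02*-4.56 = -0.6688
Step 4: grad_x = 2*6*-1.3891 = -16.6697, grad_y = 2*3*-0.6688 = -4.0128
  x_4 = -1.3891 - 0.02*-16.6697 = -1.0557
  y_4 = -0.6688 - 0.02*-4.0128 = -0.5885
Step 5: grad_x = 2*6*-1.0557 = -12.669, grad_y = 2*3*-0.5885 = -3.5312
  x_5 = -1.0557 - 0.02*-12.669 = -0.8024
  y_5 = -0.5885 - 0.02*-3.5312 = -0.5179
f(-0.8024, -0.5179) = 6*(-0.8024)^2 + 3*(-0.5179)^2 = 4.6675


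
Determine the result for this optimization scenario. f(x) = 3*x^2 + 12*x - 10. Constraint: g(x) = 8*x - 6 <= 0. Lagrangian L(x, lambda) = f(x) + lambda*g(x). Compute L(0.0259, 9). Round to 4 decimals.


Step 1: Evaluate f(x).
f(0.0259) = 3*0.0259^2 + 12*0.0259 - 10 = -9.6872
Step 2: Evaluate g(x).
g(0.0259) = 8*0.0259 - 6 = -5.7928
Step 3: Compute Lagrangian.
L = -9.6872 + 9*-5.7928 = -61.8224


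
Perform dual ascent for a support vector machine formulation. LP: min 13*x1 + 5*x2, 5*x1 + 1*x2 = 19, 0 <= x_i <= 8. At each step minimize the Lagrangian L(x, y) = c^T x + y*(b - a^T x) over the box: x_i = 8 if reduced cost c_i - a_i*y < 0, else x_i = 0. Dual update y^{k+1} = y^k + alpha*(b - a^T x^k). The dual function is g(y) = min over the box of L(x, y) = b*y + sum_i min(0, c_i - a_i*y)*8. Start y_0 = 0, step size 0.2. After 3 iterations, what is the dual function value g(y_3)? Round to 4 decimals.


Dual ascent for LP: min 13*x1 + 5*x2, 5*x1 + 1*x2 = 19, 0 <= x_i <= 8
Step 1: y^k = 0.0, reduced costs: (13.0, 5.0)
  x^k = (0.0, 0.0), subgradient = b - a^T x = 19.0
  y^{k+1} = 0.0 + 0.2*19.0 = 3.8
Step 2: y^k = 3.8, reduced costs: (-6.0, 1.2)
  x^k = (8.0, 0.0), subgradient = b - a^T x = -21.0
  y^{k+1} = 3.8 + 0.2*-21.0 = -0.4
Step 3: y^k = -0.4, reduced costs: (15.0, 5.4)
  x^k = (0.0, 0.0), subgradient = b - a^T x = 19.0
  y^{k+1} = -0.4 + 0.2*19.0 = 3.4
Dual objective at y_3 = 3.4: reduced costs (-4.0, 1.6), box minimizer x = (8.0, 0.0)
g(y_3) = b*y + (c1 - a1*y)*x1 + (c2 - a2*y)*x2 = 19*3.4 + (-4.0)*8.0 + 1.6*0.0 = 64.6 - 32.0 + 0.0 = 32.6


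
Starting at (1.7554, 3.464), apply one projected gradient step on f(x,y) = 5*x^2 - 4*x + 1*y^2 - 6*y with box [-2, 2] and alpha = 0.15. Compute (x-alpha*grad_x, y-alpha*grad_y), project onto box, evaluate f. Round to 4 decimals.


Step 1: Compute gradient at (1.7554, 3.464).
grad_x = 2*5*1.7554 - 4 = 13.554
grad_y = 2*1*3.464 - 6 = 0.928
Step 2: Gradient step.
x_raw = 1.7554 - 0.15*13.554 = -0.2777
y_raw = 3.464 - 0.15*0.928 = 3.3248
Step 3: Project onto [-2, 2].
x_proj = clip(-0.2777) = -0.2777
y_proj = clip(3.3248) = 2.0
Step 4: Evaluate f.
f(-0.2777, 2.0) = -6.5036


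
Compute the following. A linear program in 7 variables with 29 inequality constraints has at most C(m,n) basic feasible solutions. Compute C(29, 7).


Each vertex corresponds to some choice of n active constraints out of m, so the number of vertices is at most C(m, n) = m! / (n!(m-n)!).
m = 29, n = 7
Numerator: 29 * 28 * 27 * 26 * 25 * 24 * 23
Denominator: 7! = 5040
C(29, 7) = 1560780


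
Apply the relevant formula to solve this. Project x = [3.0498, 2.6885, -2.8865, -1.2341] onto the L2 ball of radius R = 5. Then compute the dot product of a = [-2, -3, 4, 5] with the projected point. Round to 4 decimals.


Step 1: Compute ||x|| (intermediates to 6 decimals).
||x|| = sqrt(3.0498^2 + 2.6885^2 + (-2.8865)^2 + (-1.2341)^2) = 5.136555
Step 2: Project.
Since ||x|| > R, scale = R/||x|| = 5/5.136555 = 0.973415, proj(x) = scale * x
proj(x) = [2.968721, 2.617026, -2.809762, -1.201291]
Step 3: Dot product.
a^T * proj(x) = -2*2.968721 - 3*2.617026 + 4*(-2.809762) + 5*(-1.201291) = -31.034


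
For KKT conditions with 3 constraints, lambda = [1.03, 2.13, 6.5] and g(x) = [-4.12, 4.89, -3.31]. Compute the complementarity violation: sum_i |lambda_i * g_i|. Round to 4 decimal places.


KKT complementary slackness check:
lambda_1 * g_1 = 1.03 * -4.12 = -4.2436
lambda_2 * g_2 = 2.13 * 4.89 = 10.4157
lambda_3 * g_3 = 6.5 * -3.31 = -21.515
Total violation = 4.2436 + 10.4157 + 21.515 = 36.1743


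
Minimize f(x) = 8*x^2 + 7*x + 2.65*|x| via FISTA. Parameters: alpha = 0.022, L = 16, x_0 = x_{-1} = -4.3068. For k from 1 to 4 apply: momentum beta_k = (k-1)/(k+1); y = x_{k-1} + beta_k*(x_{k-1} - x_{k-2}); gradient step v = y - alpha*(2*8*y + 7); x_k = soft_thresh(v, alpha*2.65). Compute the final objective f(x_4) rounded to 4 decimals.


FISTA on f(x) = 8*x^2 + 7*x + 2.65*|x|
L = 16, alpha = 0.022
Iteration 1: beta = 0.0, y = -4.3068 + 0.0*(-4.3068 + 4.3068) = -4.3068
  grad(y) = -61.9088, v = y - alpha*grad = -2.9448
  prox(v) = soft_thresh(-2.9448, 0.0583) = -2.8865
Iteration 2: beta = 0.3333, y = -2.8865 + 0.3333*(-2.8865 + 4.3068) = -2.4131
  grad(y) = -31.6092, v = y - alpha*grad = -1.7177
  prox(v) = soft_thresh(-1.7177, 0.0583) = -1.6594
Iteration 3: beta = 0.5, y = -1.6594 + 0.5*(-1.6594 + 2.8865) = -1.0458
  grad(y) = -9.7329, v = y - alpha*grad = -0.8317
  prox(v) = soft_thresh(-0.8317, 0.0583) = -0.7734
Iteration 4: beta = 0.6, y = -0.7734 + 0.6*(-0.7734 + 1.6594) = -0.2418
  grad(y) = 3.1314, v = y - alpha*grad = -0.3107
  prox(v) = soft_thresh(-0.3107, 0.0583) = -0.2524
f(x_4) = 8*(-0.2524)^2 + 7*(-0.2524) + 2.65*|-0.2524| = -0.5883


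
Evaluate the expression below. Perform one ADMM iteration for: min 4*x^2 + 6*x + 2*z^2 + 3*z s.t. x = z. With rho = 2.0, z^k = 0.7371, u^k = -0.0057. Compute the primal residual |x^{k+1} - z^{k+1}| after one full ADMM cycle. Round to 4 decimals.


ADMM iteration with rho = 2.0, z^k = 0.7371, u^k = -0.0057
Step 1: x-update.
Minimize 4*x^2 + 6*x + (2.0/2)*(x - 0.7371 - 0.0057)^2
FOC: (2*4 + 2.0)*x = -6 + 2.0*(0.7371 + 0.0057)
x^{k+1} = -0.4514
Step 2: z-update.
Minimize 2*z^2 + 3*z + (2.0/2)*(-0.4514 - z - 0.0057)^2
FOC: (2*2 + 2.0)*z = -3 + 2.0*(-0.4514 - 0.0057)
z^{k+1} = -0.6524
Step 3: u-update.
u^{k+1} = -0.0057 - 0.4514 + 0.6524 = 0.1952
Step 4: Primal residual = |-0.4514 + 0.6524| = 0.2009


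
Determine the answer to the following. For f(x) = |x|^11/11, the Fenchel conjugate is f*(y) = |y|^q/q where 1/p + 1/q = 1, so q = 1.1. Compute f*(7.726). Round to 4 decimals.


The conjugate exponent q satisfies 1/p + 1/q = 1.
p = 11, so q = 11/(11 - 1) = 1.1
|y|^q = 7.726^1.1 = 9.4787
f*(7.726) = 9.4787 / 1.1 = 8.617


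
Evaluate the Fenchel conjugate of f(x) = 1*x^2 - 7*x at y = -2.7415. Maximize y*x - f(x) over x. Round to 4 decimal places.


f*(y) = sup_x {y*x - a*x^2 - b*x} = sup_x {(y-b)*x - a*x^2}
FOC: (y - b) - 2a*x = 0 => x* = (y - b)/(2a)
x* = (-2.7415 + 7)/(2*1) = 2.1293
f*(-2.7415) = (y-b)^2/(4a) = (-2.7415 + 7)^2/(4*1)
= 18.1348/4 = 4.5337


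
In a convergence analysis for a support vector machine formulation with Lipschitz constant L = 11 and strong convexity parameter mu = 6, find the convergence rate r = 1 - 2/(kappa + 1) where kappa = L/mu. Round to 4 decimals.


Step 1: Compute the condition number.
kappa = L/mu = 11/6 = 1.8333
Step 2: Compute the convergence rate.
r = 1 - 2/(kappa + 1) = 1 - 2*mu/(L + mu) = (L - mu)/(L + mu) = 5/17 = 0.2941


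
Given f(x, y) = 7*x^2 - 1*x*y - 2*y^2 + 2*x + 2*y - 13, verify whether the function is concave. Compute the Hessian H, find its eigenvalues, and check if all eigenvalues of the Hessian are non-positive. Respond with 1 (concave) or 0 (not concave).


The Hessian of f(x,y) = 7*x^2 - 1*x*y - 2*y^2 + 2*x + 2*y - 13 is:
H = [[14, -1], [-1, -4]]
Trace = 14 - 4 = 10
Determinant = 14*-4 - (-1)^2 = -57
Discriminant = (10)^2 - 4*-57 = 328.0
Eigenvalues: lambda_1 = -4.0554, lambda_2 = 14.0554
The function is not concave.

0


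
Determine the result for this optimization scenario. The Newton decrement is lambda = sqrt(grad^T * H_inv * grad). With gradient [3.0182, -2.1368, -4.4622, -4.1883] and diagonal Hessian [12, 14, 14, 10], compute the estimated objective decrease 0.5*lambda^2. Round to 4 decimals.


Step 1: H is diagonal, so H^(-1) * g = [0.2515, -0.1526, -0.3187, -0.4188].
Step 2: g^T H^(-1) g = sum_i g_i^2 / H_ii
  = (3.0182)^2/12 + (-2.1368)^2/14 + (-4.4622)^2/14 + (-4.1883)^2/10
  = 0.7591 + 0.3261 + 1.4222 + 1.7542 = 4.2617
Step 3: Objective decrease = 0.5 * g^T H^(-1) g = 2.1308


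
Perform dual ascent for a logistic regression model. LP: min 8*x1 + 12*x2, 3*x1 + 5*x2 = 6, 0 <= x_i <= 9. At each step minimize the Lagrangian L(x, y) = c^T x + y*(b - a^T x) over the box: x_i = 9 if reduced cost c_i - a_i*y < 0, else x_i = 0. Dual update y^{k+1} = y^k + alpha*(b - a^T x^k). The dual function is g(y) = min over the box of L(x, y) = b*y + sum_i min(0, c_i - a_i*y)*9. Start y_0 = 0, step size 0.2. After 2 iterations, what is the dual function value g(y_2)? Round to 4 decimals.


Dual ascent for LP: min 8*x1 + 12*x2, 3*x1 + 5*x2 = 6, 0 <= x_i <= 9
Step 1: y^k = 0.0, reduced costs: (8.0, 12.0)
  x^k = (0.0, 0.0), subgradient = b - a^T x = 6.0
  y^{k+1} = 0.0 + 0.2*6.0 = 1.2
Step 2: y^k = 1.2, reduced costs: (4.4, 6.0)
  x^k = (0.0, 0.0), subgradient = b - a^T x = 6.0
  y^{k+1} = 1.2 + 0.2*6.0 = 2.4
Dual objective at y_2 = 2.4: reduced costs (0.8, 0.0), box minimizer x = (0.0, 0.0)
g(y_2) = b*y + (c1 - a1*y)*x1 + (c2 - a2*y)*x2 = 6*2.4 + 0.8*0.0 + 0.0*0.0 = 14.4 + 0.0 + 0.0 = 14.4


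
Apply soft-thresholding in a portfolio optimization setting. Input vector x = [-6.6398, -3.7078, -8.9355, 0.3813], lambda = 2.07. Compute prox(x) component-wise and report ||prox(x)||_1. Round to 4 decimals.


Soft-thresholding with lambda = 2.07:
prox(-6.6398) = sign(-6.6398)*max(|-6.6398| - 2.07, 0) = -4.5698
prox(-3.7078) = sign(-3.7078)*max(|-3.7078| - 2.07, 0) = -1.6378
prox(-8.9355) = sign(-8.9355)*max(|-8.9355| - 2.07, 0) = -6.8655
prox(0.3813) = sign(0.3813)*max(|0.3813| - 2.07, 0) = 0.0
prox(x) = [-4.5698, -1.6378, -6.8655, 0.0]
||prox(x)||_1 = 4.5698 + 1.6378 + 6.8655 + 0.0 = 13.0731


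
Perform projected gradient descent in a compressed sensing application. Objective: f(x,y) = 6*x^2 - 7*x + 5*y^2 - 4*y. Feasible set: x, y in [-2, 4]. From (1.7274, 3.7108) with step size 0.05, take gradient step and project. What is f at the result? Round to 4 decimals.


Step 1: Compute gradient at (1.7274, 3.7108).
grad_x = 2*6*1.7274 - 7 = 13.7288
grad_y = 2*5*3.7108 - 4 = 33.108
Step 2: Gradient step.
x_raw = 1.7274 - 0.05*13.7288 = 1.041
y_raw = 3.7108 - 0.05*33.108 = 2.0554
Step 3: Project onto [-2, 4].
x_proj = clip(1.041) = 1.041
y_proj = clip(2.0554) = 2.0554
Step 4: Evaluate f.
f(1.041, 2.0554) = 12.1166


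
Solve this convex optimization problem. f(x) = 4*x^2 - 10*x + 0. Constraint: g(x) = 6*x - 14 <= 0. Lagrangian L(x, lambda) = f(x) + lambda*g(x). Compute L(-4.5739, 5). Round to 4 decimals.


Step 1: Evaluate f(x).
f(-4.5739) = 4*(-4.5739)^2 - 10*(-4.5739) + 0 = 129.4212
Step 2: Evaluate g(x).
g(-4.5739) = 6*-4.5739 - 14 = -41.4434
Step 3: Compute Lagrangian.
L = 129.4212 + 5*-41.4434 = -77.7958


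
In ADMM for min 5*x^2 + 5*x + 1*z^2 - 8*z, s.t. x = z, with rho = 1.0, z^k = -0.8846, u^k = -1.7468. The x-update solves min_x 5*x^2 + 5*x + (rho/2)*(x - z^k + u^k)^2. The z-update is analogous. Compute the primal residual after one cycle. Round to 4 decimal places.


ADMM iteration with rho = 1.0, z^k = -0.8846, u^k = -1.7468
Step 1: x-update.
Minimize 5*x^2 + 5*x + (1.0/2)*(x + 0.8846 - 1.7468)^2
FOC: (2*5 + 1.0)*x = -5 + 1.0*(-0.8846 + 1.7468)
x^{k+1} = -0.3762
Step 2: z-update.
Minimize 1*z^2 - 8*z + (1.0/2)*(-0.3762 - z - 1.7468)^2
FOC: (2*1 + 1.0)*z = 8 + 1.0*(-0.3762 - 1.7468)
z^{k+1} = 1.959
Step 3: u-update.
u^{k+1} = -1.7468 - 0.3762 - 1.959 = -4.082
Step 4: Primal residual = |-0.3762 - 1.959| = 2.3352


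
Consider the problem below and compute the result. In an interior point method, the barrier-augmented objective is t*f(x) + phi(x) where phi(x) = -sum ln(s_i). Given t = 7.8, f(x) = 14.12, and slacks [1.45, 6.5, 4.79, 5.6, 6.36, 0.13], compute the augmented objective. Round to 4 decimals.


Step 1: Compute log-barrier.
ln values: [0.3716, 1.8718, 1.5665, 1.7228, 1.85, -2.0402]
phi = -(0.3716 + 1.8718 + 1.5665 + 1.7228 + 1.85 - 2.0402) = -5.3425
Step 2: Compute augmented objective.
t*f(x) = 7.8*14.12 = 110.136
Total = 110.136 - 5.3425 = 104.7935


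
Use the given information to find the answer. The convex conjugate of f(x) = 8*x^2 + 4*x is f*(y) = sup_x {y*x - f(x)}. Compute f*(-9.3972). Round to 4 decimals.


f*(y) = sup_x {y*x - a*x^2 - b*x} = sup_x {(y-b)*x - a*x^2}
FOC: (y - b) - 2a*x = 0 => x* = (y - b)/(2a)
x* = (-9.3972 - 4)/(2*8) = -0.8373
f*(-9.3972) = (y-b)^2/(4a) = (-9.3972 - 4)^2/(4*8)
= 179.485/32 = 5.6089


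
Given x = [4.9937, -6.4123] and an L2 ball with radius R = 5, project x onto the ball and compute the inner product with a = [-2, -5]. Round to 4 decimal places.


Step 1: Compute ||x|| (intermediates to 6 decimals).
||x|| = sqrt(4.9937^2 + (-6.4123)^2) = 8.1274
Step 2: Project.
Since ||x|| > R, scale = R/||x|| = 5/8.1274 = 0.615203, proj(x) = scale * x
proj(x) = [3.072139, -3.944866]
Step 3: Dot product.
a^T * proj(x) = -2*3.072139 - 5*(-3.944866) = 13.5801


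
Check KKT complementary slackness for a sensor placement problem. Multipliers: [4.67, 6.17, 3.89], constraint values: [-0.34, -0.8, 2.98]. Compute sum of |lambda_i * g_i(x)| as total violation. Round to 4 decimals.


KKT complementary slackness check:
lambda_1 * g_1 = 4.67 * -0.34 = -1.5878
lambda_2 * g_2 = 6.17 * -0.8 = -4.936
lambda_3 * g_3 = 3.89 * 2.98 = 11.5922
Total violation = 1.5878 + 4.936 + 11.5922 = 18.116


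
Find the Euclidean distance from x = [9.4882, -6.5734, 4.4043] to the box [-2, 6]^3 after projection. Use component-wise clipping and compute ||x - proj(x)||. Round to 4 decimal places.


Project each component onto [-2, 6].
clip(9.4882) = 6.0, clip(-6.5734) = -2.0, clip(4.4043) = 4.4043
Projection = [6.0, -2.0, 4.4043]
Squared diffs: [12.1675, 20.916, 0.0]
Distance = sqrt(33.0835) = 5.7518


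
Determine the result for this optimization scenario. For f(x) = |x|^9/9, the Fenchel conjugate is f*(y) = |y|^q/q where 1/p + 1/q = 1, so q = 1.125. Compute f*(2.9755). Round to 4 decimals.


The conjugate exponent q satisfies 1/p + 1/q = 1.
p = 9, so q = 9/(9 - 1) = 1.125
|y|^q = 2.9755^1.125 = 3.41
f*(2.9755) = 3.41 / 1.125 = 3.0311


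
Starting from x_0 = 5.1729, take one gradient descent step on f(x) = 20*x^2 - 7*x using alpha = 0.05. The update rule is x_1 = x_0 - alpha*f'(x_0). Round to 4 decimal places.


We compute the gradient at x_0 and apply the update.
f'(x) = 40*x - 7
f'(5.1729) = 40*5.1729 - 7 = 199.916
x_1 = 5.1729 - 0.05*199.916 = -4.8229


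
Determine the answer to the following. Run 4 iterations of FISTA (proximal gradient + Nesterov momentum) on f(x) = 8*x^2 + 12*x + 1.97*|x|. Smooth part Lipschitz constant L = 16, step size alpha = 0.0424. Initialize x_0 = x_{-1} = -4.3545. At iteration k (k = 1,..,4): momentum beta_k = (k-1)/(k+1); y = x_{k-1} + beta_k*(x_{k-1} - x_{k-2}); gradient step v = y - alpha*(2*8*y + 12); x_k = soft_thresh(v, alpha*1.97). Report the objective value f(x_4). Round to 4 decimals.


FISTA on f(x) = 8*x^2 + 12*x + 1.97*|x|
L = 16, alpha = 0.0424
Iteration 1: beta = 0.0, y = -4.3545 + 0.0*(-4.3545 + 4.3545) = -4.3545
  grad(y) = -57.672, v = y - alpha*grad = -1.9092
  prox(v) = soft_thresh(-1.9092, 0.0835) = -1.8257
Iteration 2: beta = 0.3333, y = -1.8257 + 0.3333*(-1.8257 + 4.3545) = -0.9827
  grad(y) = -3.7238, v = y - alpha*grad = -0.8248
  prox(v) = soft_thresh(-0.8248, 0.0835) = -0.7413
Iteration 3: beta = 0.5, y = -0.7413 + 0.5*(-0.7413 + 1.8257) = -0.1991
  grad(y) = 8.8137, v = y - alpha*grad = -0.5728
  prox(v) = soft_thresh(-0.5728, 0.0835) = -0.4893
Iteration 4: beta = 0.6, y = -0.4893 + 0.6*(-0.4893 + 0.7413) = -0.3381
  grad(y) = 6.5902, v = y - alpha*grad = -0.6175
  prox(v) = soft_thresh(-0.6175, 0.0835) = -0.534
f(x_4) = 8*(-0.534)^2 + 12*(-0.534) + 1.97*|-0.534| = -3.0748


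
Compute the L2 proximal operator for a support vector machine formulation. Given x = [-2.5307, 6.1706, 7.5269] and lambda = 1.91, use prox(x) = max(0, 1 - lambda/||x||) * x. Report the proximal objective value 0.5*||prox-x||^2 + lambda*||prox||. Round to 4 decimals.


Step 1: Compute ||x||.
||x|| = 10.0566
Step 2: Compute scaling factor.
scale = max(0, 1 - 1.91/10.0566) = 0.8101
Step 3: prox(x) = [-2.0501, 4.9986, 6.0974]
||prox(x)|| = 8.1466
Step 4: Proximal objective.
0.5*||prox-x||^2 = 1.8241
lambda*||prox|| = 15.56
Total = 17.384


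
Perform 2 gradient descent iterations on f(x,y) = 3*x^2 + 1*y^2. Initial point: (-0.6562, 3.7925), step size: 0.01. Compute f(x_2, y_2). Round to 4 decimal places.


Gradient descent on f(x,y) = 3*x^2 + 1*y^2.
Starting point: (-0.6562, 3.7925), alpha = 0.01
Step 1: grad_x = 2*3*-0.6562 = -3.9372, grad_y = 2*1*3.7925 = 7.585
  x_1 = -0.6562 - 0.01*-3.9372 = -0.6168
  y_1 = 3.7925 - 0.01*7.585 = 3.7167
Step 2: grad_x = 2*3*-0.6168 = -3.701, grad_y = 2*1*3.7167 = 7.4333
  x_2 = -0.6168 - 0.01*-3.701 = -0.5798
  y_2 = 3.7167 - 0.01*7.4333 = 3.6423
f(-0.5798, 3.6423) = 3*(-0.5798)^2 + 1*3.6423^2 = 14.275


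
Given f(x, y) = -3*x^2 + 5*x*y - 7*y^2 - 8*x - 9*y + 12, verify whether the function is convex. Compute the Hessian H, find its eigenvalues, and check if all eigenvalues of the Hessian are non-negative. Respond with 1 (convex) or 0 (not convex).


The Hessian of f(x,y) = -3*x^2 + 5*x*y - 7*y^2 - 8*x - 9*y + 12 is:
H = [[-6, 5], [5, -14]]
Trace = -6 - 14 = -20
Determinant = -6*-14 - (5)^2 = 59
Discriminant = (-20)^2 - 4*59 = 164.0
Eigenvalues: lambda_1 = -16.4031, lambda_2 = -3.5969
The function is not convex.

0


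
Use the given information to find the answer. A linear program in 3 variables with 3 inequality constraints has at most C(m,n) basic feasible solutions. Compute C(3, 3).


Each vertex corresponds to some choice of n active constraints out of m, so the number of vertices is at most C(m, n) = m! / (n!(m-n)!).
m = 3, n = 3
Numerator: 3 * 2 * 1
Denominator: 3! = 6
C(3, 3) = 1


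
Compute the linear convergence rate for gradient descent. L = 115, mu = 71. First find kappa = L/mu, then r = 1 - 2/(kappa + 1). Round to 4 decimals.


Step 1: Compute the condition number.
kappa = L/mu = 115/71 = 1.6197
Step 2: Compute the convergence rate.
r = 1 - 2/(kappa + 1) = 1 - 2*mu/(L + mu) = (L - mu)/(L + mu) = 44/186 = 0.2366


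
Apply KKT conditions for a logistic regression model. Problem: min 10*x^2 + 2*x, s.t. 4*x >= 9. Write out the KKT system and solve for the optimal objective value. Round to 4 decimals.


Step 1: Try lambda = 0 (constraint inactive).
x_unc = -2/(2*10) = -0.1
Check: 4*-0.1 = -0.4 < 9 -- violated!
Step 2: Constraint must be active: 4*x = 9
x* = 9/4 = 2.25
lambda = (2*10*2.25 + 2)/4 = 11.75
Step 3: Compute optimal value.
f(x*) = 10*2.25^2 + 2*2.25 = 55.125


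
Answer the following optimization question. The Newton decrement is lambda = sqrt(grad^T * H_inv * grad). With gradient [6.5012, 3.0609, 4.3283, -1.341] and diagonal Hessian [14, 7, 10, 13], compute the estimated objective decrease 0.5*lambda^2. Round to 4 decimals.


Step 1: H is diagonal, so H^(-1) * g = [0.4644, 0.4373, 0.4328, -0.1032].
Step 2: g^T H^(-1) g = sum_i g_i^2 / H_ii
  = (6.5012)^2/14 + (3.0609)^2/7 + (4.3283)^2/10 + (-1.341)^2/13
  = 3.019 + 1.3384 + 1.8734 + 0.1383 = 6.3692
Step 3: Objective decrease = 0.5 * g^T H^(-1) g = 3.1846


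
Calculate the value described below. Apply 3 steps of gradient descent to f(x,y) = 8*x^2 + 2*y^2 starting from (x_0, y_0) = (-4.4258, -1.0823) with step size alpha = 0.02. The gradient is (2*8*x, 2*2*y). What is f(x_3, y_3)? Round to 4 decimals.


Gradient descent on f(x,y) = 8*x^2 + 2*y^2.
Starting point: (-4.4258, -1.0823), alpha = 0.02
Step 1: grad_x = 2*8*-4.4258 = -70.8128, grad_y = 2*2*-1.0823 = -4.3292
  x_1 = -4.4258 - 0.02*-70.8128 = -3.0095
  y_1 = -1.0823 - 0.02*-4.3292 = -0.9957
Step 2: grad_x = 2*8*-3.0095 = -48.1527, grad_y = 2*2*-0.9957 = -3.9829
  x_2 = -3.0095 - 0.02*-48.1527 = -2.0465
  y_2 = -0.9957 - 0.02*-3.9829 = -0.9161
Step 3: grad_x = 2*8*-2.0465 = -32.7438, grad_y = 2*2*-0.9161 = -3.6642
  x_3 = -2.0465 - 0.02*-32.7438 = -1.3916
  y_3 = -0.9161 - 0.02*-3.6642 = -0.8428
f(-1.3916, -0.8428) = 8*(-1.3916)^2 + 2*(-0.8428)^2 = 16.9132


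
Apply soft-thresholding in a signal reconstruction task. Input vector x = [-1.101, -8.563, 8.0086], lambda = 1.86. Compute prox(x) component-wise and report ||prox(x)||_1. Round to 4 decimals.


Soft-thresholding with lambda = 1.86:
prox(-1.101) = sign(-1.101)*max(|-1.101| - 1.86, 0) = 0.0
prox(-8.563) = sign(-8.563)*max(|-8.563| - 1.86, 0) = -6.703
prox(8.0086) = sign(8.0086)*max(|8.0086| - 1.86, 0) = 6.1486
prox(x) = [0.0, -6.703, 6.1486]
||prox(x)||_1 = 0.0 + 6.703 + 6.1486 = 12.8516


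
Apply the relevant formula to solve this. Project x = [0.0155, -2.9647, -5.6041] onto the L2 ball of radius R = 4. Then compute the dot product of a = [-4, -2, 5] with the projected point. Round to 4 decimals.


Step 1: Compute ||x|| (intermediates to 6 decimals).
||x|| = sqrt(0.0155^2 + (-2.9647)^2 + (-5.6041)^2) = 6.340002
Step 2: Project.
Since ||x|| > R, scale = R/||x|| = 4/6.340002 = 0.630915, proj(x) = scale * x
proj(x) = [0.009779, -1.870474, -3.535711]
Step 3: Dot product.
a^T * proj(x) = -4*0.009779 - 2*(-1.870474) + 5*(-3.535711) = -13.9767


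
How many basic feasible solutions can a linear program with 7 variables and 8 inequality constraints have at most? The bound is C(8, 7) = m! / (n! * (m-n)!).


Each vertex corresponds to some choice of n active constraints out of m, so the number of vertices is at most C(m, n) = m! / (n!(m-n)!).
m = 8, n = 7
Numerator: 8 * 7 * 6 * 5 * 4 * 3 * 2
Denominator: 7! = 5040
C(8, 7) = 8


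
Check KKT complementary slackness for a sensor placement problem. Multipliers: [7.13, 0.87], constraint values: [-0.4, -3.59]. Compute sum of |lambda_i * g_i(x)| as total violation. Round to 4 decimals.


KKT complementary slackness check:
lambda_1 * g_1 = 7.13 * -0.4 = -2.852
lambda_2 * g_2 = 0.87 * -3.59 = -3.1233
Total violation = 2.852 + 3.1233 = 5.9753


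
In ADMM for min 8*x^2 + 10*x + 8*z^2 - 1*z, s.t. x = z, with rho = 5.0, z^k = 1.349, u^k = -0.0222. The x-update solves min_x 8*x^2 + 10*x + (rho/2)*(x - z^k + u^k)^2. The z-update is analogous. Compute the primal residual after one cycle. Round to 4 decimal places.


ADMM iteration with rho = 5.0, z^k = 1.349, u^k = -0.0222
Step 1: x-update.
Minimize 8*x^2 + 10*x + (5.0/2)*(x - 1.349 - 0.0222)^2
FOC: (2*8 + 5.0)*x = -10 + 5.0*(1.349 + 0.0222)
x^{k+1} = -0.1497
Step 2: z-update.
Minimize 8*z^2 - 1*z + (5.0/2)*(-0.1497 - z - 0.0222)^2
FOC: (2*8 + 5.0)*z = 1 + 5.0*(-0.1497 - 0.0222)
z^{k+1} = 0.0067
Step 3: u-update.
u^{k+1} = -0.0222 - 0.1497 - 0.0067 = -0.1786
Step 4: Primal residual = |-0.1497 - 0.0067| = 0.1564


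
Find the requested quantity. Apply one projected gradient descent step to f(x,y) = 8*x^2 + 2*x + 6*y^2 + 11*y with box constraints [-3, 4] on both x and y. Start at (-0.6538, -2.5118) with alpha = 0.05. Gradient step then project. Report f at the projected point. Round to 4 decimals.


Step 1: Compute gradient at (-0.6538, -2.5118).
grad_x = 2*8*-0.6538 + 2 = -8.4608
grad_y = 2*6*-2.5118 + 11 = -19.1416
Step 2: Gradient step.
x_raw = -0.6538 - 0.05*-8.4608 = -0.2308
y_raw = -2.5118 - 0.05*-19.1416 = -1.5547
Step 3: Project onto [-3, 4].
x_proj = clip(-0.2308) = -0.2308
y_proj = clip(-1.5547) = -1.5547
Step 4: Evaluate f.
f(-0.2308, -1.5547) = -2.6345


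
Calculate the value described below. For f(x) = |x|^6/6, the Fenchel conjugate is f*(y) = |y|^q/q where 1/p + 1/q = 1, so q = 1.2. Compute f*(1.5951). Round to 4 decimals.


The conjugate exponent q satisfies 1/p + 1/q = 1.
p = 6, so q = 6/(6 - 1) = 1.2
|y|^q = 1.5951^1.2 = 1.7512
f*(1.5951) = 1.7512 / 1.2 = 1.4594


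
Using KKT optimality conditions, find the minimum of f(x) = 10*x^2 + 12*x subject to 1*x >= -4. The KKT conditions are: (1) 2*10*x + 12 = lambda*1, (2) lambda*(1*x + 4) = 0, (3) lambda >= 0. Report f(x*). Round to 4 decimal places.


Step 1: Try lambda = 0 (constraint inactive).
Stationarity: 2*10*x + 12 = 0
x* = -12/(2*10) = -0.6
Check constraint: 1*-0.6 = -0.6 >= -4 -- satisfied.
Step 2: Compute optimal value.
f(x*) = 10*(-0.6)^2 + 12*(-0.6) = -3.6


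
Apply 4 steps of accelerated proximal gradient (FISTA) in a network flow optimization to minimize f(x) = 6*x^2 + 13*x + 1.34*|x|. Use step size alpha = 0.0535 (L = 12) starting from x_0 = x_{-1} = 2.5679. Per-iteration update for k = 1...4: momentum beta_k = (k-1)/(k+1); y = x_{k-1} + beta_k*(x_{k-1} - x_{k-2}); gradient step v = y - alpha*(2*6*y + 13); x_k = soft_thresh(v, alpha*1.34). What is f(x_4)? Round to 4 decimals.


FISTA on f(x) = 6*x^2 + 13*x + 1.34*|x|
L = 12, alpha = 0.0535
Iteration 1: beta = 0.0, y = 2.5679 + 0.0*(2.5679 - 2.5679) = 2.5679
  grad(y) = 43.8148, v = y - alpha*grad = 0.2238
  prox(v) = soft_thresh(0.2238, 0.0717) = 0.1521
Iteration 2: beta = 0.3333, y = 0.1521 + 0.3333*(0.1521 - 2.5679) = -0.6531
  grad(y) = 5.1623, v = y - alpha*grad = -0.9293
  prox(v) = soft_thresh(-0.9293, 0.0717) = -0.8576
Iteration 3: beta = 0.5, y = -0.8576 + 0.5*(-0.8576 - 0.1521) = -1.3625
  grad(y) = -3.3501, v = y - alpha*grad = -1.1833
  prox(v) = soft_thresh(-1.1833, 0.0717) = -1.1116
Iteration 4: beta = 0.6, y = -1.1116 + 0.6*(-1.1116 + 0.8576) = -1.264
  grad(y) = -2.1675, v = y - alpha*grad = -1.148
  prox(v) = soft_thresh(-1.148, 0.0717) = -1.0763
f(x_4) = 6*(-1.0763)^2 + 13*(-1.0763) + 1.34*|-1.0763| = -5.5991


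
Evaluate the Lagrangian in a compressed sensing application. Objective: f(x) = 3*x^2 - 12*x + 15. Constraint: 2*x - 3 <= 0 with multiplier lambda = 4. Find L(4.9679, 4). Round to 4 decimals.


Step 1: Evaluate f(x).
f(4.9679) = 3*4.9679^2 - 12*4.9679 + 15 = 29.4253
Step 2: Evaluate g(x).
g(4.9679) = 2*4.9679 - 3 = 6.9358
Step 3: Compute Lagrangian.
L = 29.4253 + 4*6.9358 = 57.1685


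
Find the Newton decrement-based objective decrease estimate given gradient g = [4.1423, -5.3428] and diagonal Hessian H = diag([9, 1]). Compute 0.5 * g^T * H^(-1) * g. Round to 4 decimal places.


Step 1: H is diagonal, so H^(-1) * g = [0.4603, -5.3428].
Step 2: g^T H^(-1) g = sum_i g_i^2 / H_ii
  = (4.1423)^2/9 + (-5.3428)^2/1
  = 1.9065 + 28.5455 = 30.452
Step 3: Objective decrease = 0.5 * g^T H^(-1) g = 15.226


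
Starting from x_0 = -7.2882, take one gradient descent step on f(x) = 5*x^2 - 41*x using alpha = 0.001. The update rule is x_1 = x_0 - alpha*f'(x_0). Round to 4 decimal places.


We compute the gradient at x_0 and apply the update.
f'(x) = 10*x - 41
f'(-7.2882) = 10*-7.2882 - 41 = -113.882
x_1 = -7.2882 - 0.001*-113.882 = -7.1743


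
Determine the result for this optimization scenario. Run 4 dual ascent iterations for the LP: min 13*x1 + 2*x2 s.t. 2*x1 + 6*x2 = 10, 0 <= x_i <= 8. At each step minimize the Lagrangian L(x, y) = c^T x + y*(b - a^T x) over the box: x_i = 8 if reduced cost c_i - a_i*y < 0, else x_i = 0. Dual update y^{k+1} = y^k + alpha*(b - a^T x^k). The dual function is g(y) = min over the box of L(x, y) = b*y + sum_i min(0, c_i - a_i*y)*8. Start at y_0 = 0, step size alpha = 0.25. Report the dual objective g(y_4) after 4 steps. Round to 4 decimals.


Dual ascent for LP: min 13*x1 + 2*x2, 2*x1 + 6*x2 = 10, 0 <= x_i <= 8
Step 1: y^k = 0.0, reduced costs: (13.0, 2.0)
  x^k = (0.0, 0.0), subgradient = b - a^T x = 10.0
  y^{k+1} = 0.0 + 0.25*10.0 = 2.5
Step 2: y^k = 2.5, reduced costs: (8.0, -13.0)
  x^k = (0.0, 8.0), subgradient = b - a^T x = -38.0
  y^{k+1} = 2.5 + 0.25*-38.0 = -7.0
Step 3: y^k = -7.0, reduced costs: (27.0, 44.0)
  x^k = (0.0, 0.0), subgradient = b - a^T x = 10.0
  y^{k+1} = -7.0 + 0.25*10.0 = -4.5
Step 4: y^k = -4.5, reduced costs: (22.0, 29.0)
  x^k = (0.0, 0.0), subgradient = b - a^T x = 10.0
  y^{k+1} = -4.5 + 0.25*10.0 = -2.0
Dual objective at y_4 = -2.0: reduced costs (17.0, 14.0), box minimizer x = (0.0, 0.0)
g(y_4) = b*y + (c1 - a1*y)*x1 + (c2 - a2*y)*x2 = 10*(-2.0) + 17.0*0.0 + 14.0*0.0 = -20.0 + 0.0 + 0.0 = -20.0


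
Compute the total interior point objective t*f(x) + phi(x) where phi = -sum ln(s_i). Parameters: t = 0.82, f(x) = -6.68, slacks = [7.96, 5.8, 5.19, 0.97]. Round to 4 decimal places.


Step 1: Compute log-barrier.
ln values: [2.0744, 1.7579, 1.6467, -0.0305]
phi = -(2.0744 + 1.7579 + 1.6467 - 0.0305) = -5.4486
Step 2: Compute augmented objective.
t*f(x) = 0.82*-6.68 = -5.4776
Total = -5.4776 - 5.4486 = -10.9262


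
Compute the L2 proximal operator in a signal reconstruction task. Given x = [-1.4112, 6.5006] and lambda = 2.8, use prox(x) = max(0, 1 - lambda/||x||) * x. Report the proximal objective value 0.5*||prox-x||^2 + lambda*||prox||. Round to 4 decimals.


Step 1: Compute ||x||.
||x|| = 6.652
Step 2: Compute scaling factor.
scale = max(0, 1 - 2.8/6.652) = 0.5791
Step 3: prox(x) = [-0.8172, 3.7643]
||prox(x)|| = 3.852
Step 4: Proximal objective.
0.5*||prox-x||^2 = 3.92
lambda*||prox|| = 10.7856
Total = 14.7056


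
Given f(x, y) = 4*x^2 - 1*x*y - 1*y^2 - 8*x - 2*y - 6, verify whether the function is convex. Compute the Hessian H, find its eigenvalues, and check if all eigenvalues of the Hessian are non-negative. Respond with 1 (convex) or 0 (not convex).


The Hessian of f(x,y) = 4*x^2 - 1*x*y - 1*y^2 - 8*x - 2*y - 6 is:
H = [[8, -1], [-1, -2]]
Trace = 8 - 2 = 6
Determinant = 8*-2 - (-1)^2 = -17
Discriminant = (6)^2 - 4*-17 = 104.0
Eigenvalues: lambda_1 = -2.099, lambda_2 = 8.099
The function is not convex.

0


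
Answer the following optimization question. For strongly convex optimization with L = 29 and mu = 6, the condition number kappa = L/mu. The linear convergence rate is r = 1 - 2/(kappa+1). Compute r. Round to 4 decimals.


Step 1: Compute the condition number.
kappa = L/mu = 29/6 = 4.8333
Step 2: Compute the convergence rate.
r = 1 - 2/(kappa + 1) = 1 - 2*mu/(L + mu) = (L - mu)/(L + mu) = 23/35 = 0.6571


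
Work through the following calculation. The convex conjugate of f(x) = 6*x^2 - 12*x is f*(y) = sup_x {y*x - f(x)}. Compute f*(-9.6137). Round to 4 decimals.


f*(y) = sup_x {y*x - a*x^2 - b*x} = sup_x {(y-b)*x - a*x^2}
FOC: (y - b) - 2a*x = 0 => x* = (y - b)/(2a)
x* = (-9.6137 + 12)/(2*6) = 0.1989
f*(-9.6137) = (y-b)^2/(4a) = (-9.6137 + 12)^2/(4*6)
= 5.6944/24 = 0.2373


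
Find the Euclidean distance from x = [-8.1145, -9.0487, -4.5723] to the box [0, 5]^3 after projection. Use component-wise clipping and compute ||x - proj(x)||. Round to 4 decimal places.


Project each component onto [0, 5].
clip(-8.1145) = 0.0, clip(-9.0487) = 0.0, clip(-4.5723) = 0.0
Projection = [0.0, 0.0, 0.0]
Squared diffs: [65.8451, 81.879, 20.9059]
Distance = sqrt(168.63) = 12.9858


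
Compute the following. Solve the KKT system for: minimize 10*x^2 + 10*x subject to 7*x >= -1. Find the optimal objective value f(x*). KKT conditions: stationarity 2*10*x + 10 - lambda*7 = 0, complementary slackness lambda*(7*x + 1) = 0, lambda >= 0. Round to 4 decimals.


Step 1: Try lambda = 0 (constraint inactive).
x_unc = -10/(2*10) = -0.5
Check: 7*-0.5 = -3.5 < -1 -- violated!
Step 2: Constraint must be active: 7*x = -1
x* = -1/7 = -0.1429 (rounded; the exact value -1/7 is used below)
lambda = (2*10*(-1/7) + 10)/7 = 1.0204
Step 3: Compute optimal value.
f(x*) = 10*(-1/7)^2 + 10*(-1/7) = -1.2245
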